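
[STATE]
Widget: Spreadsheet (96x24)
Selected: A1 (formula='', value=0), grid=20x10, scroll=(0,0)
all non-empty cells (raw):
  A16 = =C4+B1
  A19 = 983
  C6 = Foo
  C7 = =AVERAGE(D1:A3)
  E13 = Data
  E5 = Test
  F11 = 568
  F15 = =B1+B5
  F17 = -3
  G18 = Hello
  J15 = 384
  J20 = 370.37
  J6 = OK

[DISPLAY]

A1:                                                                                             
       A       B       C       D       E       F       G       H       I       J                
------------------------------------------------------------------------------------------------
  1      [0]       0       0       0       0       0       0       0       0       0            
  2        0       0       0       0       0       0       0       0       0       0            
  3        0       0       0       0       0       0       0       0       0       0            
  4        0       0       0       0       0       0       0       0       0       0            
  5        0       0       0       0Test           0       0       0       0       0            
  6        0       0Foo            0       0       0       0       0       0OK                  
  7        0       0       0       0       0       0       0       0       0       0            
  8        0       0       0       0       0       0       0       0       0       0            
  9        0       0       0       0       0       0       0       0       0       0            
 10        0       0       0       0       0       0       0       0       0       0            
 11        0       0       0       0       0     568       0       0       0       0            
 12        0       0       0       0       0       0       0       0       0       0            
 13        0       0       0       0Data           0       0       0       0       0            
 14        0       0       0       0       0       0       0       0       0       0            
 15        0       0       0       0       0       0       0       0       0     384            
 16        0       0       0       0       0       0       0       0       0       0            
 17        0       0       0       0       0      -3       0       0       0       0            
 18        0       0       0       0       0       0Hello          0       0       0            
 19      983       0       0       0       0       0       0       0       0       0            
 20        0       0       0       0       0       0       0       0       0  370.37            
                                                                                                


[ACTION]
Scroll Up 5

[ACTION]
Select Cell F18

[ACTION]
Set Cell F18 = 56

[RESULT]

F18: 56                                                                                         
       A       B       C       D       E       F       G       H       I       J                
------------------------------------------------------------------------------------------------
  1        0       0       0       0       0       0       0       0       0       0            
  2        0       0       0       0       0       0       0       0       0       0            
  3        0       0       0       0       0       0       0       0       0       0            
  4        0       0       0       0       0       0       0       0       0       0            
  5        0       0       0       0Test           0       0       0       0       0            
  6        0       0Foo            0       0       0       0       0       0OK                  
  7        0       0       0       0       0       0       0       0       0       0            
  8        0       0       0       0       0       0       0       0       0       0            
  9        0       0       0       0       0       0       0       0       0       0            
 10        0       0       0       0       0       0       0       0       0       0            
 11        0       0       0       0       0     568       0       0       0       0            
 12        0       0       0       0       0       0       0       0       0       0            
 13        0       0       0       0Data           0       0       0       0       0            
 14        0       0       0       0       0       0       0       0       0       0            
 15        0       0       0       0       0       0       0       0       0     384            
 16        0       0       0       0       0       0       0       0       0       0            
 17        0       0       0       0       0      -3       0       0       0       0            
 18        0       0       0       0       0    [56]Hello          0       0       0            
 19      983       0       0       0       0       0       0       0       0       0            
 20        0       0       0       0       0       0       0       0       0  370.37            
                                                                                                


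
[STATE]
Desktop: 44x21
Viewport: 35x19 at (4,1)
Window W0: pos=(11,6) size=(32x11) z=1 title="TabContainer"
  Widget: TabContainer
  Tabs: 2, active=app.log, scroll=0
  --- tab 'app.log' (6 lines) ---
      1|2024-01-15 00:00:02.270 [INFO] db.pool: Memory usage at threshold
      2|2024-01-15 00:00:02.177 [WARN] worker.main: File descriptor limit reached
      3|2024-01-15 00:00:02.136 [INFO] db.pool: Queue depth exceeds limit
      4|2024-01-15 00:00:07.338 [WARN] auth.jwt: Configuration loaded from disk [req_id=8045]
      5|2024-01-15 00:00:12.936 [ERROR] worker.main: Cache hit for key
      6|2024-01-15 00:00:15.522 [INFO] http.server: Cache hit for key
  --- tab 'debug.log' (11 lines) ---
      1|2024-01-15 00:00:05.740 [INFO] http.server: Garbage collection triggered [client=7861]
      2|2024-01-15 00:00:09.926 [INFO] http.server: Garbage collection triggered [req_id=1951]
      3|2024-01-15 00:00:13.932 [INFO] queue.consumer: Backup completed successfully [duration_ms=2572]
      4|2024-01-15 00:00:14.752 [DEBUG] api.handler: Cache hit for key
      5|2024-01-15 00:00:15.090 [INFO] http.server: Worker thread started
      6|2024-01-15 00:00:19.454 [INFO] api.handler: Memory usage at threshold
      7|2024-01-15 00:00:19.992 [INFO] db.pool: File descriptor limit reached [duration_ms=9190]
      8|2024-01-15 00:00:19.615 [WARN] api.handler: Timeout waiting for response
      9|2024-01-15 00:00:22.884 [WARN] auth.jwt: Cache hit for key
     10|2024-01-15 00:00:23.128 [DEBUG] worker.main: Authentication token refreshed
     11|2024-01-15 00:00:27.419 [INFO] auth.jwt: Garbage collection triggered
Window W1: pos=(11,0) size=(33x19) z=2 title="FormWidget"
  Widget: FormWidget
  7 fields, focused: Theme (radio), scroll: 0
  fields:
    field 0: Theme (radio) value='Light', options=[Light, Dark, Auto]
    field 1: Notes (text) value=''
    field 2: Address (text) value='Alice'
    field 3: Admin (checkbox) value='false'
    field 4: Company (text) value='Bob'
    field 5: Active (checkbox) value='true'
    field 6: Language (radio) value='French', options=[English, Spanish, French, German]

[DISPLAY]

       ┃ FormWidget                
       ┠───────────────────────────
       ┃> Theme:      (●) Light  ( 
       ┃  Notes:      [            
       ┃  Address:    [Alice       
       ┃  Admin:      [ ]          
       ┃  Company:    [Bob         
       ┃  Active:     [x]          
       ┃  Language:   ( ) English  
       ┃                           
       ┃                           
       ┃                           
       ┃                           
       ┃                           
       ┃                           
       ┃                           
       ┃                           
       ┗━━━━━━━━━━━━━━━━━━━━━━━━━━━
                                   


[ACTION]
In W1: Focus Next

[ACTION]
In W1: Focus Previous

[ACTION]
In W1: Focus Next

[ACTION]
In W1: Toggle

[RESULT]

       ┃ FormWidget                
       ┠───────────────────────────
       ┃  Theme:      (●) Light  ( 
       ┃> Notes:      [            
       ┃  Address:    [Alice       
       ┃  Admin:      [ ]          
       ┃  Company:    [Bob         
       ┃  Active:     [x]          
       ┃  Language:   ( ) English  
       ┃                           
       ┃                           
       ┃                           
       ┃                           
       ┃                           
       ┃                           
       ┃                           
       ┃                           
       ┗━━━━━━━━━━━━━━━━━━━━━━━━━━━
                                   


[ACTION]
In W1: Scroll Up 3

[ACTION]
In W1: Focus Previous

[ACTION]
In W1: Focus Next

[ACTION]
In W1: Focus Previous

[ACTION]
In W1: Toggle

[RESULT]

       ┃ FormWidget                
       ┠───────────────────────────
       ┃> Theme:      (●) Light  ( 
       ┃  Notes:      [            
       ┃  Address:    [Alice       
       ┃  Admin:      [ ]          
       ┃  Company:    [Bob         
       ┃  Active:     [x]          
       ┃  Language:   ( ) English  
       ┃                           
       ┃                           
       ┃                           
       ┃                           
       ┃                           
       ┃                           
       ┃                           
       ┃                           
       ┗━━━━━━━━━━━━━━━━━━━━━━━━━━━
                                   


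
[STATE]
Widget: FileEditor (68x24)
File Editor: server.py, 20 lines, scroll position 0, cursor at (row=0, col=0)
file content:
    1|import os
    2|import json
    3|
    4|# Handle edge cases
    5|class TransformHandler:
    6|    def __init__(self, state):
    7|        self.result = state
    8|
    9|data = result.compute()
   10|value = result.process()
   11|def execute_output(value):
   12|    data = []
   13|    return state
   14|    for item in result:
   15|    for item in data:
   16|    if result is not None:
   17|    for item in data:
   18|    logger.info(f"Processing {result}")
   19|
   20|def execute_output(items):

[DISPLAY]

█mport os                                                          ▲
import json                                                        █
                                                                   ░
# Handle edge cases                                                ░
class TransformHandler:                                            ░
    def __init__(self, state):                                     ░
        self.result = state                                        ░
                                                                   ░
data = result.compute()                                            ░
value = result.process()                                           ░
def execute_output(value):                                         ░
    data = []                                                      ░
    return state                                                   ░
    for item in result:                                            ░
    for item in data:                                              ░
    if result is not None:                                         ░
    for item in data:                                              ░
    logger.info(f"Processing {result}")                            ░
                                                                   ░
def execute_output(items):                                         ░
                                                                   ░
                                                                   ░
                                                                   ░
                                                                   ▼


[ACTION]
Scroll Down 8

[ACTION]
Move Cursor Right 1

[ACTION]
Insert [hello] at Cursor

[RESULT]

ihello█port os                                                     ▲
import json                                                        █
                                                                   ░
# Handle edge cases                                                ░
class TransformHandler:                                            ░
    def __init__(self, state):                                     ░
        self.result = state                                        ░
                                                                   ░
data = result.compute()                                            ░
value = result.process()                                           ░
def execute_output(value):                                         ░
    data = []                                                      ░
    return state                                                   ░
    for item in result:                                            ░
    for item in data:                                              ░
    if result is not None:                                         ░
    for item in data:                                              ░
    logger.info(f"Processing {result}")                            ░
                                                                   ░
def execute_output(items):                                         ░
                                                                   ░
                                                                   ░
                                                                   ░
                                                                   ▼


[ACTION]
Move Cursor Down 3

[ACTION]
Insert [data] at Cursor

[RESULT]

ihellomport os                                                     ▲
import json                                                        █
                                                                   ░
# Handdata█e edge cases                                            ░
class TransformHandler:                                            ░
    def __init__(self, state):                                     ░
        self.result = state                                        ░
                                                                   ░
data = result.compute()                                            ░
value = result.process()                                           ░
def execute_output(value):                                         ░
    data = []                                                      ░
    return state                                                   ░
    for item in result:                                            ░
    for item in data:                                              ░
    if result is not None:                                         ░
    for item in data:                                              ░
    logger.info(f"Processing {result}")                            ░
                                                                   ░
def execute_output(items):                                         ░
                                                                   ░
                                                                   ░
                                                                   ░
                                                                   ▼


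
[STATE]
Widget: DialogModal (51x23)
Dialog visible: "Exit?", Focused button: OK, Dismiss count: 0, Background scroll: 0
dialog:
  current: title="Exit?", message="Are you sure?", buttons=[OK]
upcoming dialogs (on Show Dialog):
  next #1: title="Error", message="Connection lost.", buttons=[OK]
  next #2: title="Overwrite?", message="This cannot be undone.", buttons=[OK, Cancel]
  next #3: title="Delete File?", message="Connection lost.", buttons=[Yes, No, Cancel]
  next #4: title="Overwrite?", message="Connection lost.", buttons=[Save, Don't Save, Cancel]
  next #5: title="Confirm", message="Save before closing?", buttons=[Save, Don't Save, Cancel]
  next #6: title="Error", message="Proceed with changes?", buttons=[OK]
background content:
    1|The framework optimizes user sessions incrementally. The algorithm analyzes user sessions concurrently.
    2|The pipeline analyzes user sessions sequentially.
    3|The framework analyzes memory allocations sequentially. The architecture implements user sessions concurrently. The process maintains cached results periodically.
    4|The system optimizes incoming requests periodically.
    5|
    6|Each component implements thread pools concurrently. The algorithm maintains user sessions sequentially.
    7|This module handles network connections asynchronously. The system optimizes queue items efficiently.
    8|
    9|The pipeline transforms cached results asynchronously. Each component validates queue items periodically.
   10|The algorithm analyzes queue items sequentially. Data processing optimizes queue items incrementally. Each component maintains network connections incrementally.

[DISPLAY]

The framework optimizes user sessions incrementally
The pipeline analyzes user sessions sequentially.  
The framework analyzes memory allocations sequentia
The system optimizes incoming requests periodically
                                                   
Each component implements thread pools concurrently
This module handles network connections asynchronou
                                                   
The pipeline transforms cached results asynchronous
The algorithm ana┌───────────────┐ sequentially. Da
                 │     Exit?     │                 
                 │ Are you sure? │                 
                 │      [OK]     │                 
                 └───────────────┘                 
                                                   
                                                   
                                                   
                                                   
                                                   
                                                   
                                                   
                                                   
                                                   


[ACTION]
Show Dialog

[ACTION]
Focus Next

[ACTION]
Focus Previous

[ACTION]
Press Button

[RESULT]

The framework optimizes user sessions incrementally
The pipeline analyzes user sessions sequentially.  
The framework analyzes memory allocations sequentia
The system optimizes incoming requests periodically
                                                   
Each component implements thread pools concurrently
This module handles network connections asynchronou
                                                   
The pipeline transforms cached results asynchronous
The algorithm analyzes queue items sequentially. Da
                                                   
                                                   
                                                   
                                                   
                                                   
                                                   
                                                   
                                                   
                                                   
                                                   
                                                   
                                                   
                                                   


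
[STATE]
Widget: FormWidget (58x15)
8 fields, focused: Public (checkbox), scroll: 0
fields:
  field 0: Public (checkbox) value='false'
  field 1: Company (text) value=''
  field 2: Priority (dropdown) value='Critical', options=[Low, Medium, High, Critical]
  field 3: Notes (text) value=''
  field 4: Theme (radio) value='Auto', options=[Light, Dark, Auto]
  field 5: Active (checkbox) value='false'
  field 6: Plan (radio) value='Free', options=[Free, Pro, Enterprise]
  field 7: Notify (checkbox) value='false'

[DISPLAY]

> Public:     [ ]                                         
  Company:    [                                          ]
  Priority:   [Critical                                 ▼]
  Notes:      [                                          ]
  Theme:      ( ) Light  ( ) Dark  (●) Auto               
  Active:     [ ]                                         
  Plan:       (●) Free  ( ) Pro  ( ) Enterprise           
  Notify:     [ ]                                         
                                                          
                                                          
                                                          
                                                          
                                                          
                                                          
                                                          


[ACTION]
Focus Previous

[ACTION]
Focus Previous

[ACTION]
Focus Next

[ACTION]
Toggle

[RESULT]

  Public:     [ ]                                         
  Company:    [                                          ]
  Priority:   [Critical                                 ▼]
  Notes:      [                                          ]
  Theme:      ( ) Light  ( ) Dark  (●) Auto               
  Active:     [ ]                                         
  Plan:       (●) Free  ( ) Pro  ( ) Enterprise           
> Notify:     [x]                                         
                                                          
                                                          
                                                          
                                                          
                                                          
                                                          
                                                          


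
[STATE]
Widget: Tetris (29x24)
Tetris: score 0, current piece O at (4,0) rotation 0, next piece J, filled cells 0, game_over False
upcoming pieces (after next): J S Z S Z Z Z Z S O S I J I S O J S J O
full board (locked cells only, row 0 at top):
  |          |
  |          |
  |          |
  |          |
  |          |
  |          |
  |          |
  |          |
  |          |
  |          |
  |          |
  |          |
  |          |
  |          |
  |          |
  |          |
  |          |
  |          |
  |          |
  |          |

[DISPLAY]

    ▓▓    │Next:             
    ▓▓    │█                 
          │███               
          │                  
          │                  
          │                  
          │Score:            
          │0                 
          │                  
          │                  
          │                  
          │                  
          │                  
          │                  
          │                  
          │                  
          │                  
          │                  
          │                  
          │                  
          │                  
          │                  
          │                  
          │                  


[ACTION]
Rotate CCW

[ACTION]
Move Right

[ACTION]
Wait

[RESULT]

          │Next:             
     ▓▓   │█                 
     ▓▓   │███               
          │                  
          │                  
          │                  
          │Score:            
          │0                 
          │                  
          │                  
          │                  
          │                  
          │                  
          │                  
          │                  
          │                  
          │                  
          │                  
          │                  
          │                  
          │                  
          │                  
          │                  
          │                  


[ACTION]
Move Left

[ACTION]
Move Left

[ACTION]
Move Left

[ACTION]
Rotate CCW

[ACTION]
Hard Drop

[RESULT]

   █      │Next:             
   ███    │█                 
          │███               
          │                  
          │                  
          │                  
          │Score:            
          │0                 
          │                  
          │                  
          │                  
          │                  
          │                  
          │                  
          │                  
          │                  
          │                  
          │                  
  ▓▓      │                  
  ▓▓      │                  
          │                  
          │                  
          │                  
          │                  


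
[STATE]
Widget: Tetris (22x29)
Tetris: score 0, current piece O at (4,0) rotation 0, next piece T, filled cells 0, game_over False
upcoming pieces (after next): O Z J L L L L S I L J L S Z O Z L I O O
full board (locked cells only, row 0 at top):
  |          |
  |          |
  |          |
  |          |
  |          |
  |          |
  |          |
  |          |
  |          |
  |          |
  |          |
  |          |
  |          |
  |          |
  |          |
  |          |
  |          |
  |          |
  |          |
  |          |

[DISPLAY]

    ▓▓    │Next:      
    ▓▓    │ ▒         
          │▒▒▒        
          │           
          │           
          │           
          │Score:     
          │0          
          │           
          │           
          │           
          │           
          │           
          │           
          │           
          │           
          │           
          │           
          │           
          │           
          │           
          │           
          │           
          │           
          │           
          │           
          │           
          │           
          │           


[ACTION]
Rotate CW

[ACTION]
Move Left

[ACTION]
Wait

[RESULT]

          │Next:      
   ▓▓     │ ▒         
   ▓▓     │▒▒▒        
          │           
          │           
          │           
          │Score:     
          │0          
          │           
          │           
          │           
          │           
          │           
          │           
          │           
          │           
          │           
          │           
          │           
          │           
          │           
          │           
          │           
          │           
          │           
          │           
          │           
          │           
          │           


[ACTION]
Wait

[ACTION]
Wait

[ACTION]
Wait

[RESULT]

          │Next:      
          │ ▒         
          │▒▒▒        
          │           
   ▓▓     │           
   ▓▓     │           
          │Score:     
          │0          
          │           
          │           
          │           
          │           
          │           
          │           
          │           
          │           
          │           
          │           
          │           
          │           
          │           
          │           
          │           
          │           
          │           
          │           
          │           
          │           
          │           


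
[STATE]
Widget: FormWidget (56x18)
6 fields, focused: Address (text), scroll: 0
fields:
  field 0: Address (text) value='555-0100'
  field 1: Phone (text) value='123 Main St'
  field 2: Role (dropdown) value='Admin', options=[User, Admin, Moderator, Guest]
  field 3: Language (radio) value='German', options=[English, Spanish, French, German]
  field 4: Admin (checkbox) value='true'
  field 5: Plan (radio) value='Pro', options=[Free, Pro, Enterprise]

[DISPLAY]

> Address:    [555-0100                                ]
  Phone:      [123 Main St                             ]
  Role:       [Admin                                  ▼]
  Language:   ( ) English  ( ) Spanish  ( ) French  (●) 
  Admin:      [x]                                       
  Plan:       ( ) Free  (●) Pro  ( ) Enterprise         
                                                        
                                                        
                                                        
                                                        
                                                        
                                                        
                                                        
                                                        
                                                        
                                                        
                                                        
                                                        


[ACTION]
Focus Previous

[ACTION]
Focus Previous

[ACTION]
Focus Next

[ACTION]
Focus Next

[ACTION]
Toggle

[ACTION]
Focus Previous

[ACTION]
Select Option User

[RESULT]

  Address:    [555-0100                                ]
  Phone:      [123 Main St                             ]
  Role:       [Admin                                  ▼]
  Language:   ( ) English  ( ) Spanish  ( ) French  (●) 
  Admin:      [x]                                       
> Plan:       ( ) Free  (●) Pro  ( ) Enterprise         
                                                        
                                                        
                                                        
                                                        
                                                        
                                                        
                                                        
                                                        
                                                        
                                                        
                                                        
                                                        


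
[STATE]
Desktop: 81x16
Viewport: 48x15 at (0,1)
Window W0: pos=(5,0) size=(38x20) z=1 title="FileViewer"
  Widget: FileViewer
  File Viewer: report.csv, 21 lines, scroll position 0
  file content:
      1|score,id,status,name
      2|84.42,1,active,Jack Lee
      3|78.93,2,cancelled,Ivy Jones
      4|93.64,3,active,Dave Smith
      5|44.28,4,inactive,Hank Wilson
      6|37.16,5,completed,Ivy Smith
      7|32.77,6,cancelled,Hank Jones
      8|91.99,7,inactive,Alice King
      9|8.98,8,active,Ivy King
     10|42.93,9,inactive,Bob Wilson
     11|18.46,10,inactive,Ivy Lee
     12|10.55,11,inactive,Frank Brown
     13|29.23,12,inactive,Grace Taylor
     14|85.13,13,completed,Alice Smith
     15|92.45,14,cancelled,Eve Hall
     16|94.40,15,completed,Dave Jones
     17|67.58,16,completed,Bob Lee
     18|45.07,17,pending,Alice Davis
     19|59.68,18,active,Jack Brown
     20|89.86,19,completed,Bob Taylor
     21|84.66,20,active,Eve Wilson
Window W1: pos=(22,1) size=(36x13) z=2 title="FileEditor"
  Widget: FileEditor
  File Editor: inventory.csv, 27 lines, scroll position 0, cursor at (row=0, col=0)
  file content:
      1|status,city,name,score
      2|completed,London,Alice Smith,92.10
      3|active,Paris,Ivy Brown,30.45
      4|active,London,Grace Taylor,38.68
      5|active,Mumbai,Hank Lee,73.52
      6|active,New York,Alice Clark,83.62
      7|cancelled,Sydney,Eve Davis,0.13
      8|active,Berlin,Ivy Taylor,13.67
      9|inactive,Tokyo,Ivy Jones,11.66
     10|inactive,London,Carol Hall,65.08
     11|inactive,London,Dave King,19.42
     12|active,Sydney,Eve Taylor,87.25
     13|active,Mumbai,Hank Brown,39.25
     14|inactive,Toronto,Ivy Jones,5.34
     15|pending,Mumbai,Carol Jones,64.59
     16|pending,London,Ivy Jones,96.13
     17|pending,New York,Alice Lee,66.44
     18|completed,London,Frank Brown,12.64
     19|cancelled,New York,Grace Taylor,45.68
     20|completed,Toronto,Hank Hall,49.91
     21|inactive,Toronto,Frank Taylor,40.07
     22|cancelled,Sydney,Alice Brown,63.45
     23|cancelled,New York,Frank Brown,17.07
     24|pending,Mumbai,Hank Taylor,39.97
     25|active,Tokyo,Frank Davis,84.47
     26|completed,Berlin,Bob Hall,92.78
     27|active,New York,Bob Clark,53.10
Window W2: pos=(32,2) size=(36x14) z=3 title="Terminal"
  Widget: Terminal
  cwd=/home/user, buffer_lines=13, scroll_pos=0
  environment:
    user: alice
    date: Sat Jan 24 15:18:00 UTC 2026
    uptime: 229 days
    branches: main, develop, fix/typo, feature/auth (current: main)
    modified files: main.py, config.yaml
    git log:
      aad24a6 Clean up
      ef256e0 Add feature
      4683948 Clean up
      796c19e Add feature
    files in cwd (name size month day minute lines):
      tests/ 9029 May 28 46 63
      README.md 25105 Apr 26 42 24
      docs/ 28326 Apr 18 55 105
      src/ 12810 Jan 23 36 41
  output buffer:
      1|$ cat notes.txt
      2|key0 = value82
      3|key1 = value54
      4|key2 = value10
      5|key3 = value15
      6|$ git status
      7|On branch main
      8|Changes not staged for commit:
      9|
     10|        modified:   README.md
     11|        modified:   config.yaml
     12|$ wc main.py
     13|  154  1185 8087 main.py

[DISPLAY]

     ┃ FileViewer     ┏━━━━━━━━━━━━━━━━━━━━━━━━━
     ┠────────────────┃ FileEdit┏━━━━━━━━━━━━━━━
     ┃score,id,status,┠─────────┃ Terminal      
     ┃84.42,1,active,J┃█tatus,ci┠───────────────
     ┃78.93,2,cancelle┃completed┃$ cat notes.txt
     ┃93.64,3,active,D┃active,Pa┃key0 = value82 
     ┃44.28,4,inactive┃active,Lo┃key1 = value54 
     ┃37.16,5,complete┃active,Mu┃key2 = value10 
     ┃32.77,6,cancelle┃active,Ne┃key3 = value15 
     ┃91.99,7,inactive┃cancelled┃$ git status   
     ┃8.98,8,active,Iv┃active,Be┃On branch main 
     ┃42.93,9,inactive┃inactive,┃Changes not sta
     ┃18.46,10,inactiv┗━━━━━━━━━┃               
     ┃10.55,11,inactive,Frank Br┃        modifie
     ┃29.23,12,inactive,Grace Ta┗━━━━━━━━━━━━━━━


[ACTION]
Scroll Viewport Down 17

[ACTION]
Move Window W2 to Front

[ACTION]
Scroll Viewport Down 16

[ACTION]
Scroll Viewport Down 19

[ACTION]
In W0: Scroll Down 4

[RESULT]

     ┃ FileViewer     ┏━━━━━━━━━━━━━━━━━━━━━━━━━
     ┠────────────────┃ FileEdit┏━━━━━━━━━━━━━━━
     ┃44.28,4,inactive┠─────────┃ Terminal      
     ┃37.16,5,complete┃█tatus,ci┠───────────────
     ┃32.77,6,cancelle┃completed┃$ cat notes.txt
     ┃91.99,7,inactive┃active,Pa┃key0 = value82 
     ┃8.98,8,active,Iv┃active,Lo┃key1 = value54 
     ┃42.93,9,inactive┃active,Mu┃key2 = value10 
     ┃18.46,10,inactiv┃active,Ne┃key3 = value15 
     ┃10.55,11,inactiv┃cancelled┃$ git status   
     ┃29.23,12,inactiv┃active,Be┃On branch main 
     ┃85.13,13,complet┃inactive,┃Changes not sta
     ┃92.45,14,cancell┗━━━━━━━━━┃               
     ┃94.40,15,completed,Dave Jo┃        modifie
     ┃67.58,16,completed,Bob Lee┗━━━━━━━━━━━━━━━


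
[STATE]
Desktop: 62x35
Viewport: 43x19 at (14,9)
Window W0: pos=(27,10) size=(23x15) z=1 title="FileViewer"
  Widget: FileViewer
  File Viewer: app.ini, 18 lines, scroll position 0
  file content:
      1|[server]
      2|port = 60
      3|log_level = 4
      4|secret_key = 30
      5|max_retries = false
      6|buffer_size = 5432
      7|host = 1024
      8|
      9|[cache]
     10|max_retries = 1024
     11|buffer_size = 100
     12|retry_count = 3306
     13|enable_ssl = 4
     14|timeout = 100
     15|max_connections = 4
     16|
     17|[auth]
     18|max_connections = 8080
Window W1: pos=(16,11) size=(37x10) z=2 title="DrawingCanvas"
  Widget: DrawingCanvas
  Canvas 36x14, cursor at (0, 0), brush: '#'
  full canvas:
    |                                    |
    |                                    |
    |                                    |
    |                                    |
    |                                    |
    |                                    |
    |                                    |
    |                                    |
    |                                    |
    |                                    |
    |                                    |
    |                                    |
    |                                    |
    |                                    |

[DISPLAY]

                                           
             ┏━━━━━━━━━━━━━━━━━━━━━┓       
  ┏━━━━━━━━━━━━━━━━━━━━━━━━━━━━━━━━━━━┓    
  ┃ DrawingCanvas                     ┃    
  ┠───────────────────────────────────┨    
  ┃+                                  ┃    
  ┃                                   ┃    
  ┃                                   ┃    
  ┃                                   ┃    
  ┃                                   ┃    
  ┃                                   ┃    
  ┗━━━━━━━━━━━━━━━━━━━━━━━━━━━━━━━━━━━┛    
             ┃[cache]             ░┃       
             ┃max_retries = 1024  ░┃       
             ┃buffer_size = 100   ▼┃       
             ┗━━━━━━━━━━━━━━━━━━━━━┛       
                                           
                                           
                                           


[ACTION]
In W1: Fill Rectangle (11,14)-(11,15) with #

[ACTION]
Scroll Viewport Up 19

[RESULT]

                                           
                                           
                                           
                                           
                                           
                                           
                                           
                                           
                                           
                                           
             ┏━━━━━━━━━━━━━━━━━━━━━┓       
  ┏━━━━━━━━━━━━━━━━━━━━━━━━━━━━━━━━━━━┓    
  ┃ DrawingCanvas                     ┃    
  ┠───────────────────────────────────┨    
  ┃+                                  ┃    
  ┃                                   ┃    
  ┃                                   ┃    
  ┃                                   ┃    
  ┃                                   ┃    


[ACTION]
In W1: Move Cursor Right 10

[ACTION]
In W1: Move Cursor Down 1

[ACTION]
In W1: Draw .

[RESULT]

                                           
                                           
                                           
                                           
                                           
                                           
                                           
                                           
                                           
                                           
             ┏━━━━━━━━━━━━━━━━━━━━━┓       
  ┏━━━━━━━━━━━━━━━━━━━━━━━━━━━━━━━━━━━┓    
  ┃ DrawingCanvas                     ┃    
  ┠───────────────────────────────────┨    
  ┃                                   ┃    
  ┃          .                        ┃    
  ┃                                   ┃    
  ┃                                   ┃    
  ┃                                   ┃    
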